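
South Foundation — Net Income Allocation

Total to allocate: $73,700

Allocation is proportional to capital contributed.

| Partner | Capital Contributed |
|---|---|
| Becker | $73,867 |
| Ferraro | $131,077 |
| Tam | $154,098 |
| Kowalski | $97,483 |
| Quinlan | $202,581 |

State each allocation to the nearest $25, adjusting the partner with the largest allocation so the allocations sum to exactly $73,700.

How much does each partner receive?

Becker: $8,250 · Ferraro: $14,650 · Tam: $17,225 · Kowalski: $10,900 · Quinlan: $22,675

Sum of capital contributed: 659,106.
Unrounded shares: Becker 73,867/659,106 × $73,700 = 8,259.67; Ferraro 131,077/659,106 × $73,700 = 14,656.78; Tam 154,098/659,106 × $73,700 = 17,230.95; Kowalski 97,483/659,106 × $73,700 = 10,900.37; Quinlan 202,581/659,106 × $73,700 = 22,652.23.
Rounded to nearest $25: Becker $8,250; Ferraro $14,650; Tam $17,225; Kowalski $10,900; Quinlan $22,650. Sum = $73,675.
Difference $73,700 − $73,675 = +$25 applied to largest allocation (Quinlan): Quinlan becomes $22,675.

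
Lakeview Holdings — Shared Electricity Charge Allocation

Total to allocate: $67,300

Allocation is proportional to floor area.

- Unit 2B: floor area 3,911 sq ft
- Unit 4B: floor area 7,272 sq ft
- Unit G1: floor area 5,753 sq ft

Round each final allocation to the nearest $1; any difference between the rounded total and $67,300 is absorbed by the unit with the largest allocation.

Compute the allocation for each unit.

Unit 2B: $15,541 | Unit 4B: $28,898 | Unit G1: $22,861

Combined floor area = 16,936.
Proportional shares: Unit 2B 3,911/16,936 × $67,300 = 15,541.47; Unit 4B 7,272/16,936 × $67,300 = 28,897.35; Unit G1 5,753/16,936 × $67,300 = 22,861.18.
After rounding ($1): Unit 2B $15,541; Unit 4B $28,897; Unit G1 $22,861. Sum = $67,299.
Difference $67,300 − $67,299 = +$1 applied to largest allocation (Unit 4B): Unit 4B becomes $28,898.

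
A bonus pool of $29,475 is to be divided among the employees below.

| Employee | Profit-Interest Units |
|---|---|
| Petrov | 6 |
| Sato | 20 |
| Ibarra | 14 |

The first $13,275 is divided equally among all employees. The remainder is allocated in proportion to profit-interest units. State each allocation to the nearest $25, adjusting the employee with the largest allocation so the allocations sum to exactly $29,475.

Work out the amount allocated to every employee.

$13,275 shared equally gives $4,425 per employee.
Remainder $16,200 by profit-interest units (total 40): Petrov 2,430.00 → $2,425; Sato 8,100.00 → $8,100; Ibarra 5,670.00 → $5,675.
Totals: Petrov $4,425 + $2,425 = $6,850; Sato $4,425 + $8,100 = $12,525; Ibarra $4,425 + $5,675 = $10,100.

Petrov: $6,850; Sato: $12,525; Ibarra: $10,100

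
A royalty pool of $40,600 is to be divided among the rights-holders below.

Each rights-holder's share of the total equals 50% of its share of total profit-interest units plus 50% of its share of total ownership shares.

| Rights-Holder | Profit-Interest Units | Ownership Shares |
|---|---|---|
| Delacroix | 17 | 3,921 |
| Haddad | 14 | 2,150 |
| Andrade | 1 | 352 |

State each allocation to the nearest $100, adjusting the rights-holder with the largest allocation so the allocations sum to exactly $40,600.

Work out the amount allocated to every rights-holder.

Profit-interest units total 32; ownership shares total 6,423.
Combined weights (50% profit-interest units + 50% ownership shares): Delacroix 0.5709; Haddad 0.3861; Andrade 0.0430.
Pro-rata amounts: Delacroix 23,176.76; Haddad 15,676.36; Andrade 1,746.88.
After rounding ($100): Delacroix $23,200; Haddad $15,700; Andrade $1,700. Sum = $40,600.
No rounding difference to absorb.

Delacroix: $23,200 · Haddad: $15,700 · Andrade: $1,700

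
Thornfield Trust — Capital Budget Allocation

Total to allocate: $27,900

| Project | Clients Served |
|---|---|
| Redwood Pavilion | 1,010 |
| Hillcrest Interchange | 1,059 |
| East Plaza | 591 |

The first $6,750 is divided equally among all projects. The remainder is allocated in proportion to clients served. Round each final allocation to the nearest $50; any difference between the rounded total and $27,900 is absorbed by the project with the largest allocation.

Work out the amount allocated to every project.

Equal tier: $6,750 ÷ 3 = $2,250 apiece.
Remainder $21,150 by clients served (total 2,660): Redwood Pavilion 8,030.64 → $8,050; Hillcrest Interchange 8,420.24 → $8,400; East Plaza 4,699.12 → $4,700.
Totals: Redwood Pavilion $2,250 + $8,050 = $10,300; Hillcrest Interchange $2,250 + $8,400 = $10,650; East Plaza $2,250 + $4,700 = $6,950.

Redwood Pavilion: $10,300 · Hillcrest Interchange: $10,650 · East Plaza: $6,950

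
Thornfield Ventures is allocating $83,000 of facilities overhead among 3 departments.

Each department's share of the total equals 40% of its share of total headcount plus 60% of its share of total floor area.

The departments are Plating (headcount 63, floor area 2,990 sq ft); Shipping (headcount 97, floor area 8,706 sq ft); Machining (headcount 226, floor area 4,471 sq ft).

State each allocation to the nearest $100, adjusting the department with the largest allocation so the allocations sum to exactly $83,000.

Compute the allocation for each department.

Plating: $14,600 · Shipping: $35,200 · Machining: $33,200

Totals — headcount 386, floor area 16,167.
Combined weights (40% headcount + 60% floor area): Plating 0.1763; Shipping 0.4236; Machining 0.4001.
Raw shares: Plating 14,628.90; Shipping 35,160.52; Machining 33,210.58.
Rounded to nearest $100: Plating $14,600; Shipping $35,200; Machining $33,200. Sum = $83,000.
No rounding difference to absorb.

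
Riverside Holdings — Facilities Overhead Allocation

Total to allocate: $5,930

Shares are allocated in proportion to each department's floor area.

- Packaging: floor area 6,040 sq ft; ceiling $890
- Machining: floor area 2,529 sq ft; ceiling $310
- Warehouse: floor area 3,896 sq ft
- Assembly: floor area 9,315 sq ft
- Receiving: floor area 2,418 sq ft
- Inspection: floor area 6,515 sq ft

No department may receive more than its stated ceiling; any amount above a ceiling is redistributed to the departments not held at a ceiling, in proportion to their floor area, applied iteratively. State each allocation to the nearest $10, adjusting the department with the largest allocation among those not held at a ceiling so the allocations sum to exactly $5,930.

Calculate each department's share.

Packaging: $890 · Machining: $310 · Warehouse: $830 · Assembly: $1,990 · Receiving: $520 · Inspection: $1,390

Sum of floor area: 30,713.
Unconstrained shares: Packaging 1,166.19; Machining 488.29; Warehouse 752.23; Assembly 1,798.52; Receiving 466.86; Inspection 1,257.90.
Capped: Packaging ($890), Machining ($310); residual $4,730 reallocated over remaining floor area 22,144.
Shares after redistribution: Warehouse 832.19 → $830; Assembly 1,989.70 → $1,990; Receiving 516.49 → $520; Inspection 1,391.62 → $1,390.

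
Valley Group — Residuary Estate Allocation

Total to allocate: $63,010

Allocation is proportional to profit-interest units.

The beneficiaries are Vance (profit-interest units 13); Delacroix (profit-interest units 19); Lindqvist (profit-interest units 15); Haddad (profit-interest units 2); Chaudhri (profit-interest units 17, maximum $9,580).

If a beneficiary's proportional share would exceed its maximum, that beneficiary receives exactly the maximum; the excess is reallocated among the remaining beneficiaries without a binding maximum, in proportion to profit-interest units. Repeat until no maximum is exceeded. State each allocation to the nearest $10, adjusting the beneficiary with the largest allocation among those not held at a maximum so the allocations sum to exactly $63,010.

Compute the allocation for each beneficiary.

Combined profit-interest units = 66.
Proportional shares (ignoring caps): Vance 12,411.06; Delacroix 18,139.24; Lindqvist 14,320.45; Haddad 1,909.39; Chaudhri 16,229.85.
Cap binds for Chaudhri ($9,580); balance $53,430 reallocated over remaining profit-interest units 49.
Remaining shares: Vance 14,175.31 → $14,180; Delacroix 20,717.76 → $20,720; Lindqvist 16,356.12 → $16,360; Haddad 2,180.82 → $2,180.
Rounding difference −$10 applied to Delacroix → $20,710.

Vance: $14,180; Delacroix: $20,710; Lindqvist: $16,360; Haddad: $2,180; Chaudhri: $9,580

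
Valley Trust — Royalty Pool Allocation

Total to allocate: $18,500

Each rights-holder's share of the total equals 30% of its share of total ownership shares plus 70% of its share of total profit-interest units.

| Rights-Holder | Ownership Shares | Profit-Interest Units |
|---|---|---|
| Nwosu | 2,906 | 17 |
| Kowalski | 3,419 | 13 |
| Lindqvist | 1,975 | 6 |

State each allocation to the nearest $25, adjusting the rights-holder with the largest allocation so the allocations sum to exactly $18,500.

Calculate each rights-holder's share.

Totals — ownership shares 8,300, profit-interest units 36.
Combined weights (30% ownership shares + 70% profit-interest units): Nwosu 0.4356; Kowalski 0.3764; Lindqvist 0.1881.
Raw shares: Nwosu 8,058.45; Kowalski 6,962.59; Lindqvist 3,478.97.
Rounded to nearest $25: Nwosu $8,050; Kowalski $6,975; Lindqvist $3,475. Sum = $18,500.
Rounded total matches; no reconciliation needed.

Nwosu: $8,050 | Kowalski: $6,975 | Lindqvist: $3,475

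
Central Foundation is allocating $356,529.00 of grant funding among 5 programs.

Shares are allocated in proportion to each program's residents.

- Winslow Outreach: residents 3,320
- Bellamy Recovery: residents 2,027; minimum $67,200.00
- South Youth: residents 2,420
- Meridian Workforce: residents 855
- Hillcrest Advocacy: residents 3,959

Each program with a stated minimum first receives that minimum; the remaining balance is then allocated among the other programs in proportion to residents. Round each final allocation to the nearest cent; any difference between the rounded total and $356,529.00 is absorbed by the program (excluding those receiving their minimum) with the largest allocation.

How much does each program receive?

Winslow Outreach: $91,015.00 | Bellamy Recovery: $67,200.00 | South Youth: $66,342.26 | Meridian Workforce: $23,439.10 | Hillcrest Advocacy: $108,532.64

Minimums first: Bellamy Recovery $67,200.00. Residual $289,329.00.
Residual split over remaining residents 10,554: Winslow Outreach 91,014.9972 → $91,015.00; South Youth 66,342.2570 → $66,342.26; Meridian Workforce 23,439.1032 → $23,439.10; Hillcrest Advocacy 108,532.6427 → $108,532.64.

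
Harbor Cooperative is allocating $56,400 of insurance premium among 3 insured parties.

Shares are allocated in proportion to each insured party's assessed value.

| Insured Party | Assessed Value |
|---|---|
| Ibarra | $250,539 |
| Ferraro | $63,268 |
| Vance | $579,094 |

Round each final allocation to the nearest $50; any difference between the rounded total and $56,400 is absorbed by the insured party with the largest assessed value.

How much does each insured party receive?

Combined assessed value = 892,901.
Proportional shares: Ibarra 250,539/892,901 × $56,400 = 15,825.27; Ferraro 63,268/892,901 × $56,400 = 3,996.32; Vance 579,094/892,901 × $56,400 = 36,578.41.
Rounded to nearest $50: Ibarra $15,850; Ferraro $4,000; Vance $36,600. Sum = $56,450.
Difference $56,400 − $56,450 = −$50 applied to largest assessed value (Vance): Vance becomes $36,550.

Ibarra: $15,850 · Ferraro: $4,000 · Vance: $36,550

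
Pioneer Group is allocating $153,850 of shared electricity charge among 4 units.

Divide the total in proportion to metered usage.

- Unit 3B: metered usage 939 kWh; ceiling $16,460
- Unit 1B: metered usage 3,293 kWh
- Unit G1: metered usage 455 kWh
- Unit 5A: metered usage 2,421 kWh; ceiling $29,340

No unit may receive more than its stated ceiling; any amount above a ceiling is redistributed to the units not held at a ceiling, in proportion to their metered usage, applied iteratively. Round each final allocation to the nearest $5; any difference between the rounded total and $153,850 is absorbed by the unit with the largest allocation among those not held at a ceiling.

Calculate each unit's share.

Total metered usage = 7,108.
Unconstrained shares: Unit 3B 20,324.30; Unit 1B 71,275.75; Unit G1 9,848.30; Unit 5A 52,401.64.
Cap binds for Unit 3B ($16,460), Unit 5A ($29,340); balance $108,050 reallocated over remaining metered usage 3,748.
Shares after redistribution: Unit 1B 94,932.94 → $94,935; Unit G1 13,117.06 → $13,115.

Unit 3B: $16,460; Unit 1B: $94,935; Unit G1: $13,115; Unit 5A: $29,340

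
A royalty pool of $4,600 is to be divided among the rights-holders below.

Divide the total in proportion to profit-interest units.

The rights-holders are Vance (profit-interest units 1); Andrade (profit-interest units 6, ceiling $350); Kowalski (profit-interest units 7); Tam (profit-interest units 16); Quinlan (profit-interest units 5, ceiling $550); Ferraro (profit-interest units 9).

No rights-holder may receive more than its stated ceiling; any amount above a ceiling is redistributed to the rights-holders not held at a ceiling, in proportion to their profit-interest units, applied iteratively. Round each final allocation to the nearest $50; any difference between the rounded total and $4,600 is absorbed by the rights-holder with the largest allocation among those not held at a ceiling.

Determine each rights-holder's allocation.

Total profit-interest units = 44.
Proportional shares (ignoring caps): Vance 104.55; Andrade 627.27; Kowalski 731.82; Tam 1,672.73; Quinlan 522.73; Ferraro 940.91.
Capped: Andrade ($350); remaining pool $4,250 reallocated over remaining profit-interest units 38.
Capped: Quinlan ($550); remaining pool $3,700 reallocated over remaining profit-interest units 33.
Redistributed shares: Vance 112.12 → $100; Kowalski 784.85 → $800; Tam 1,793.94 → $1,800; Ferraro 1,009.09 → $1,000.

Vance: $100 | Andrade: $350 | Kowalski: $800 | Tam: $1,800 | Quinlan: $550 | Ferraro: $1,000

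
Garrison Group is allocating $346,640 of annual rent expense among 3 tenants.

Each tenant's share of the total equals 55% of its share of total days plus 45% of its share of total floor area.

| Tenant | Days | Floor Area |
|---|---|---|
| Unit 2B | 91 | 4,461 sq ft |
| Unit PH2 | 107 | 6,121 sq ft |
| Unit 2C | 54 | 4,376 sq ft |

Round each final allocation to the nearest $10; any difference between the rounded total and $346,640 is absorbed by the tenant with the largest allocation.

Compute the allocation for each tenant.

Unit 2B: $115,370; Unit PH2: $144,780; Unit 2C: $86,490

Days total 252; floor area total 14,958.
Blended shares (55% days + 45% floor area): Unit 2B 0.3328; Unit PH2 0.4177; Unit 2C 0.2495.
Pro-rata amounts: Unit 2B 115,367.65; Unit PH2 144,783.68; Unit 2C 86,488.68.
Rounded to nearest $10: Unit 2B $115,370; Unit PH2 $144,780; Unit 2C $86,490. Sum = $346,640.
Sum already equals the total — no adjustment.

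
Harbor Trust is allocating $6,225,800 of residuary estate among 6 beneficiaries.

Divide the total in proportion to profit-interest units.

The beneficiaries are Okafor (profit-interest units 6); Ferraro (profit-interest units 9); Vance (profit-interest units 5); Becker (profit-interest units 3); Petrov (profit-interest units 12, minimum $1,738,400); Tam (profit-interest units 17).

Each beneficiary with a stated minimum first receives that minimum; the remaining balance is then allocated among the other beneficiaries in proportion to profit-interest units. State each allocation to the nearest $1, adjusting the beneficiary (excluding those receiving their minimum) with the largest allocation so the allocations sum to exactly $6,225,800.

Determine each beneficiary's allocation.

Fund the minimums — Petrov $1,738,400. Remaining pool $4,487,400.
Remaining pool split over remaining profit-interest units 40: Okafor 673,110.00 → $673,110; Ferraro 1,009,665.00 → $1,009,665; Vance 560,925.00 → $560,925; Becker 336,555.00 → $336,555; Tam 1,907,145.00 → $1,907,145.

Okafor: $673,110 | Ferraro: $1,009,665 | Vance: $560,925 | Becker: $336,555 | Petrov: $1,738,400 | Tam: $1,907,145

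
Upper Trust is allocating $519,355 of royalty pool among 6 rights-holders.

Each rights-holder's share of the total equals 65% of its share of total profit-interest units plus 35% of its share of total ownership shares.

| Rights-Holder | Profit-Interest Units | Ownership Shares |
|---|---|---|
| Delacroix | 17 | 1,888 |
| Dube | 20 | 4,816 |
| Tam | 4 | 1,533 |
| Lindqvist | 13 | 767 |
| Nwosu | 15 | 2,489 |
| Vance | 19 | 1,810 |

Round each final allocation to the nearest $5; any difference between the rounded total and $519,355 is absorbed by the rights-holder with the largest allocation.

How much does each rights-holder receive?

Delacroix: $91,010 · Dube: $142,535 · Tam: $36,290 · Lindqvist: $60,350 · Nwosu: $91,550 · Vance: $97,620

Totals — profit-interest units 88, ownership shares 13,303.
Combined weights (65% profit-interest units + 35% ownership shares): Delacroix 0.1752; Dube 0.2744; Tam 0.0699; Lindqvist 0.1162; Nwosu 0.1763; Vance 0.1880.
Unrounded shares: Delacroix 91,012.39; Dube 142,529.47; Tam 36,291.73; Lindqvist 60,350.29; Nwosu 91,552.25; Vance 97,618.87.
Rounded to nearest $5: Delacroix $91,010; Dube $142,530; Tam $36,290; Lindqvist $60,350; Nwosu $91,550; Vance $97,620. Sum = $519,350.
Difference $519,355 − $519,350 = +$5 applied to largest allocation (Dube): Dube becomes $142,535.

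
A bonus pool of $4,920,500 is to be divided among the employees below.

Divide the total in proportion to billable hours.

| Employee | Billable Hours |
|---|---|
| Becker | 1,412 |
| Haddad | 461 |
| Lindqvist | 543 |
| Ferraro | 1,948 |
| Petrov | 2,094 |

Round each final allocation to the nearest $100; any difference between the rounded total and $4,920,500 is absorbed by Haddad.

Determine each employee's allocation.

Becker: $1,075,800 · Haddad: $351,300 · Lindqvist: $413,700 · Ferraro: $1,484,200 · Petrov: $1,595,500

Total billable hours = 6,458.
Raw shares: Becker 1,412/6,458 × $4,920,500 = 1,075,835.55; Haddad 461/6,458 × $4,920,500 = 351,246.59; Lindqvist 543/6,458 × $4,920,500 = 413,724.30; Ferraro 1,948/6,458 × $4,920,500 = 1,484,226.39; Petrov 2,094/6,458 × $4,920,500 = 1,595,467.17.
At nearest $100: Becker $1,075,800; Haddad $351,200; Lindqvist $413,700; Ferraro $1,484,200; Petrov $1,595,500. Sum = $4,920,400.
Difference $4,920,500 − $4,920,400 = +$100 applied to Haddad: Haddad becomes $351,300.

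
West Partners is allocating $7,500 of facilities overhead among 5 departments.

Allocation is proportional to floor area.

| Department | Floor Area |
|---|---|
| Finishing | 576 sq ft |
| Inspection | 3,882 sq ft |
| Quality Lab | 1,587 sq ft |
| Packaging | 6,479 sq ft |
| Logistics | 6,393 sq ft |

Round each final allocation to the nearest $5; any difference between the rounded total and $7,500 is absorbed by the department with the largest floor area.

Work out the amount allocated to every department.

Finishing: $230; Inspection: $1,540; Quality Lab: $630; Packaging: $2,565; Logistics: $2,535

Sum of floor area: 18,917.
Raw shares: Finishing 576/18,917 × $7,500 = 228.37; Inspection 3,882/18,917 × $7,500 = 1,539.09; Quality Lab 1,587/18,917 × $7,500 = 629.20; Packaging 6,479/18,917 × $7,500 = 2,568.72; Logistics 6,393/18,917 × $7,500 = 2,534.62.
After rounding ($5): Finishing $230; Inspection $1,540; Quality Lab $630; Packaging $2,570; Logistics $2,535. Sum = $7,505.
Difference $7,500 − $7,505 = −$5 applied to largest floor area (Packaging): Packaging becomes $2,565.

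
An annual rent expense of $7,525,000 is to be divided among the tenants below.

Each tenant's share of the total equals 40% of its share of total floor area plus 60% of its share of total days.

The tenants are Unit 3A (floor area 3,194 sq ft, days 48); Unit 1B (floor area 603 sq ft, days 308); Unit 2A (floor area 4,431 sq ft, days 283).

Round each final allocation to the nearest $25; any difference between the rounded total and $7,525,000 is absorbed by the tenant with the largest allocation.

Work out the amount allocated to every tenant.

Unit 3A: $1,507,600 · Unit 1B: $2,396,825 · Unit 2A: $3,620,575

Totals — floor area 8,228, days 639.
Composite weights (40% floor area + 60% days): Unit 3A 0.2003; Unit 1B 0.3185; Unit 2A 0.4811.
Unrounded shares: Unit 3A 1,507,596.84; Unit 1B 2,396,836.01; Unit 2A 3,620,567.15.
After rounding ($25): Unit 3A $1,507,600; Unit 1B $2,396,825; Unit 2A $3,620,575. Sum = $7,525,000.
Sum already equals the total — no adjustment.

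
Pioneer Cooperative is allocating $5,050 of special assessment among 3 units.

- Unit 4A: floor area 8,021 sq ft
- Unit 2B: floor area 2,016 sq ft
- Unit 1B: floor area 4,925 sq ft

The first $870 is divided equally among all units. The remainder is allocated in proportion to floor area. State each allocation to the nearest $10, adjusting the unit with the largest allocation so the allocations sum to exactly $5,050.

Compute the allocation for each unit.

Unit 4A: $2,530; Unit 2B: $850; Unit 1B: $1,670

$870 shared equally gives $290 per unit.
Remainder $4,180 by floor area (total 14,962): Unit 4A 2,240.86 → $2,240; Unit 2B 563.22 → $560; Unit 1B 1,375.92 → $1,380.
Totals: Unit 4A $290 + $2,240 = $2,530; Unit 2B $290 + $560 = $850; Unit 1B $290 + $1,380 = $1,670.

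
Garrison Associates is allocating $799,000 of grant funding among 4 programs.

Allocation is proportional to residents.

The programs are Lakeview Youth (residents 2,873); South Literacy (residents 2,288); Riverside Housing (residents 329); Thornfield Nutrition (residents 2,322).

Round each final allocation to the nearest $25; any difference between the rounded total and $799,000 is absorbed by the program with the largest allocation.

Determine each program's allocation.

Residents total: 7,812.
Raw shares: Lakeview Youth 2,873/7,812 × $799,000 = 293,846.26; South Literacy 2,288/7,812 × $799,000 = 234,013.31; Riverside Housing 329/7,812 × $799,000 = 33,649.64; Thornfield Nutrition 2,322/7,812 × $799,000 = 237,490.78.
Rounded to nearest $25: Lakeview Youth $293,850; South Literacy $234,025; Riverside Housing $33,650; Thornfield Nutrition $237,500. Sum = $799,025.
Difference $799,000 − $799,025 = −$25 applied to largest allocation (Lakeview Youth): Lakeview Youth becomes $293,825.

Lakeview Youth: $293,825 | South Literacy: $234,025 | Riverside Housing: $33,650 | Thornfield Nutrition: $237,500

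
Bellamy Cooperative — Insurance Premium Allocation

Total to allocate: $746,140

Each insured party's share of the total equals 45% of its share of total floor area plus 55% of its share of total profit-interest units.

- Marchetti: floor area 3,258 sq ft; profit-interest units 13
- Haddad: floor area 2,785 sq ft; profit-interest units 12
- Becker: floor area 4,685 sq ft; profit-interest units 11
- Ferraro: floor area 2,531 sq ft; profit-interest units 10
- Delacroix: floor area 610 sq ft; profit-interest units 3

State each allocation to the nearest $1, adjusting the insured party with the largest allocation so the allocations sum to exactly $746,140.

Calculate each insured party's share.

Marchetti: $187,750 | Haddad: $167,924 | Becker: $205,548 | Ferraro: $145,025 | Delacroix: $39,893

Totals — floor area 13,869, profit-interest units 49.
Blended shares (45% floor area + 55% profit-interest units): Marchetti 0.2516; Haddad 0.2251; Becker 0.2755; Ferraro 0.1944; Delacroix 0.0535.
Raw shares: Marchetti 187,750.42; Haddad 167,924.24; Becker 205,547.44; Ferraro 145,024.92; Delacroix 39,892.98.
After rounding ($1): Marchetti $187,750; Haddad $167,924; Becker $205,547; Ferraro $145,025; Delacroix $39,893. Sum = $746,139.
Difference $746,140 − $746,139 = +$1 applied to largest allocation (Becker): Becker becomes $205,548.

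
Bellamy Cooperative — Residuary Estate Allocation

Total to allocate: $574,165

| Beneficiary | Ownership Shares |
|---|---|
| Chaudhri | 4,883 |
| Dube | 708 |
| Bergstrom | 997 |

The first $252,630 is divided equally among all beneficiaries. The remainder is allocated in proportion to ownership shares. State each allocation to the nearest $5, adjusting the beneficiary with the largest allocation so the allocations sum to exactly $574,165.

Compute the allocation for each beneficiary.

First tranche $252,630 split equally: $84,210 each.
Remainder $321,535 by ownership shares (total 6,588): Chaudhri 238,320.49 → $238,320; Dube 34,554.76 → $34,555; Bergstrom 48,659.74 → $48,660.
Totals: Chaudhri $84,210 + $238,320 = $322,530; Dube $84,210 + $34,555 = $118,765; Bergstrom $84,210 + $48,660 = $132,870.

Chaudhri: $322,530 · Dube: $118,765 · Bergstrom: $132,870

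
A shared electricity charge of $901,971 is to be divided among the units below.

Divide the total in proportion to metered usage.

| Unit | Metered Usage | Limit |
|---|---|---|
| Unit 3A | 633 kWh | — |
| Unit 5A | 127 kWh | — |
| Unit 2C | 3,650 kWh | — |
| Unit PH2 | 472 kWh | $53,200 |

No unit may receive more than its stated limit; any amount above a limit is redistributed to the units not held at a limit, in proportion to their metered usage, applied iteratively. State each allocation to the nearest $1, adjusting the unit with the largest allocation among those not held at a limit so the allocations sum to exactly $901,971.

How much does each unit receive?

Unit 3A: $121,830; Unit 5A: $24,443; Unit 2C: $702,498; Unit PH2: $53,200

Metered usage total: 4,882.
Proportional shares (ignoring caps): Unit 3A 116,949.54; Unit 5A 23,463.81; Unit 2C 674,353.57; Unit PH2 87,204.08.
Capped: Unit PH2 ($53,200); balance $848,771 reallocated over remaining metered usage 4,410.
Redistributed shares: Unit 3A 121,830.40 → $121,830; Unit 5A 24,443.07 → $24,443; Unit 2C 702,497.54 → $702,498.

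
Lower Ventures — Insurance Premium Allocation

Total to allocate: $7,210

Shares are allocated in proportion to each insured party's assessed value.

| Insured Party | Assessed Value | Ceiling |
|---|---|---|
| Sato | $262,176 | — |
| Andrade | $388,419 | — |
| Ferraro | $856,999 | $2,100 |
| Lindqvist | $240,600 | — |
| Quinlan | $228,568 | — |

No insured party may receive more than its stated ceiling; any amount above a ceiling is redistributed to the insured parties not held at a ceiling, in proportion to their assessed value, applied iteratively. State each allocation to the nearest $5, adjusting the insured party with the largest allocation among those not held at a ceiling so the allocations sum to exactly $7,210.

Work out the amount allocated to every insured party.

Total assessed value = 1,976,762.
Unconstrained shares: Sato 956.26; Andrade 1,416.71; Ferraro 3,125.80; Lindqvist 877.56; Quinlan 833.67.
Held at cap: Ferraro ($2,100); remaining pool $5,110 reallocated over remaining assessed value 1,119,763.
Remaining shares: Sato 1,196.43 → $1,195; Andrade 1,772.54 → $1,775; Lindqvist 1,097.97 → $1,100; Quinlan 1,043.06 → $1,045.
Rounding difference −$5 applied to Andrade → $1,770.

Sato: $1,195 · Andrade: $1,770 · Ferraro: $2,100 · Lindqvist: $1,100 · Quinlan: $1,045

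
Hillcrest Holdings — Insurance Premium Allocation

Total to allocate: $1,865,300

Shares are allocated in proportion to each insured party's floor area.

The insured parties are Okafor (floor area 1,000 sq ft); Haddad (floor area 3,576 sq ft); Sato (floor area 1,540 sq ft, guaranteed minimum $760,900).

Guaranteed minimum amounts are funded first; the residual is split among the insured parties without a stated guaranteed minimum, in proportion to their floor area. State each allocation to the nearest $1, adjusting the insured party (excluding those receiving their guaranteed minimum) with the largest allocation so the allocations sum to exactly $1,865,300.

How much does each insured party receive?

Okafor: $241,346; Haddad: $863,054; Sato: $760,900

Guaranteed amounts: Sato $760,900. Balance $1,104,400.
Balance split over remaining floor area 4,576: Okafor 241,346.15 → $241,346; Haddad 863,053.85 → $863,054.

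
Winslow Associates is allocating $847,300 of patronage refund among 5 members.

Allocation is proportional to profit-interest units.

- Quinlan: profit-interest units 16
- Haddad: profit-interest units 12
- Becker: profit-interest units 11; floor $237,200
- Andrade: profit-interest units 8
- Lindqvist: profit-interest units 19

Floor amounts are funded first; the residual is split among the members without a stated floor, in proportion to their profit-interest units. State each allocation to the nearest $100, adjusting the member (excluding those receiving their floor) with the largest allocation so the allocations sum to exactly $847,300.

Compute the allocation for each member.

Guaranteed amounts: Becker $237,200. Remaining pool $610,100.
Remaining pool split over remaining profit-interest units 55: Quinlan 177,483.64 → $177,500; Haddad 133,112.73 → $133,100; Andrade 88,741.82 → $88,700; Lindqvist 210,761.82 → $210,800.

Quinlan: $177,500 · Haddad: $133,100 · Becker: $237,200 · Andrade: $88,700 · Lindqvist: $210,800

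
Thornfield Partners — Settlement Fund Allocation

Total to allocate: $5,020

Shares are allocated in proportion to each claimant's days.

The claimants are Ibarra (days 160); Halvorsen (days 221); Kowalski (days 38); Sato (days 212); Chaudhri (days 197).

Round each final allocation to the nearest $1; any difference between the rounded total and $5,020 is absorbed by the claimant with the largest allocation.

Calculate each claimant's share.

Ibarra: $970; Halvorsen: $1,341; Kowalski: $230; Sato: $1,285; Chaudhri: $1,194

Combined days = 828.
Proportional shares: Ibarra 160/828 × $5,020 = 970.05; Halvorsen 221/828 × $5,020 = 1,339.88; Kowalski 38/828 × $5,020 = 230.39; Sato 212/828 × $5,020 = 1,285.31; Chaudhri 197/828 × $5,020 = 1,194.37.
After rounding ($1): Ibarra $970; Halvorsen $1,340; Kowalski $230; Sato $1,285; Chaudhri $1,194. Sum = $5,019.
Difference $5,020 − $5,019 = +$1 applied to largest allocation (Halvorsen): Halvorsen becomes $1,341.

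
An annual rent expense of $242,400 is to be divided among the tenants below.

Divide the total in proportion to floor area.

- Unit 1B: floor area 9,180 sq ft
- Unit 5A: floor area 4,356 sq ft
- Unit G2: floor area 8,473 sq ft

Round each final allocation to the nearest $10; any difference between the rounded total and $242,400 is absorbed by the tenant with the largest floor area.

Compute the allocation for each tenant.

Unit 1B: $101,100 · Unit 5A: $47,980 · Unit G2: $93,320

Floor area total: 9,180 + 4,356 + 8,473 = 22,009.
Proportional shares: Unit 1B 101,105.55; Unit 5A 47,975.57; Unit G2 93,318.88.
At nearest $10: Unit 1B $101,110; Unit 5A $47,980; Unit G2 $93,320. Sum = $242,410.
Difference $242,400 − $242,410 = −$10 applied to largest floor area (Unit 1B): Unit 1B becomes $101,100.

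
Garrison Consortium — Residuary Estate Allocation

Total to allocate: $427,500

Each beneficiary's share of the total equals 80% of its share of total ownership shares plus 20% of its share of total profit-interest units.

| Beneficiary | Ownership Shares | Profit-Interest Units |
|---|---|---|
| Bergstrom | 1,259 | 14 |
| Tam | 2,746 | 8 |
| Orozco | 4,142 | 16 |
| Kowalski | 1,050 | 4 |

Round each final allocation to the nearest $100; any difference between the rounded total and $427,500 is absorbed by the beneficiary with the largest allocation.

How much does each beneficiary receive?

Totals — ownership shares 9,197, profit-interest units 42.
Blended shares (80% ownership shares + 20% profit-interest units): Bergstrom 0.1762; Tam 0.2770; Orozco 0.4365; Kowalski 0.1104.
Unrounded shares: Bergstrom 75,317.22; Tam 118,398.58; Orozco 186,596.00; Kowalski 47,188.20.
At nearest $100: Bergstrom $75,300; Tam $118,400; Orozco $186,600; Kowalski $47,200. Sum = $427,500.
Rounded total matches; no reconciliation needed.

Bergstrom: $75,300 | Tam: $118,400 | Orozco: $186,600 | Kowalski: $47,200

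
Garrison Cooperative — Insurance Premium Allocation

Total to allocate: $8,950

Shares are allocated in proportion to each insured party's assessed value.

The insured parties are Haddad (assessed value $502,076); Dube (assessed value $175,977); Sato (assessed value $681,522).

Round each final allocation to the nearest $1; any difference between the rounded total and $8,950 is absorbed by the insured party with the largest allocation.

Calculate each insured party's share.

Haddad: $3,305 · Dube: $1,158 · Sato: $4,487

Combined assessed value = 1,359,575.
Raw shares: Haddad 502,076/1,359,575 × $8,950 = 3,305.14; Dube 175,977/1,359,575 × $8,950 = 1,158.45; Sato 681,522/1,359,575 × $8,950 = 4,486.42.
At nearest $1: Haddad $3,305; Dube $1,158; Sato $4,486. Sum = $8,949.
Difference $8,950 − $8,949 = +$1 applied to largest allocation (Sato): Sato becomes $4,487.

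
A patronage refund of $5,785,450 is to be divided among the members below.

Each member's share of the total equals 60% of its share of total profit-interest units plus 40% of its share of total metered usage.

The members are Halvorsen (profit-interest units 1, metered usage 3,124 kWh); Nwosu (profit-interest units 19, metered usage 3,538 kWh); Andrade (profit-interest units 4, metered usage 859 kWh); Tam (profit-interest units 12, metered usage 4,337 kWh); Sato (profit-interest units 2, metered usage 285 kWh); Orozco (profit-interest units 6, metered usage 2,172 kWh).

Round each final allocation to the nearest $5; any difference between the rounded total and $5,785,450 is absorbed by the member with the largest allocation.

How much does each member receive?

Profit-interest units total 44; metered usage total 14,315.
Blended shares (60% profit-interest units + 40% metered usage): Halvorsen 0.1009; Nwosu 0.3580; Andrade 0.0785; Tam 0.2848; Sato 0.0352; Orozco 0.1425.
Unrounded shares: Halvorsen 583,922.07; Nwosu 2,070,914.81; Andrade 454,436.97; Tam 1,647,834.60; Sato 203,858.44; Orozco 824,483.11.
Rounded to nearest $5: Halvorsen $583,920; Nwosu $2,070,915; Andrade $454,435; Tam $1,647,835; Sato $203,860; Orozco $824,485. Sum = $5,785,450.
Rounded total matches; no reconciliation needed.

Halvorsen: $583,920; Nwosu: $2,070,915; Andrade: $454,435; Tam: $1,647,835; Sato: $203,860; Orozco: $824,485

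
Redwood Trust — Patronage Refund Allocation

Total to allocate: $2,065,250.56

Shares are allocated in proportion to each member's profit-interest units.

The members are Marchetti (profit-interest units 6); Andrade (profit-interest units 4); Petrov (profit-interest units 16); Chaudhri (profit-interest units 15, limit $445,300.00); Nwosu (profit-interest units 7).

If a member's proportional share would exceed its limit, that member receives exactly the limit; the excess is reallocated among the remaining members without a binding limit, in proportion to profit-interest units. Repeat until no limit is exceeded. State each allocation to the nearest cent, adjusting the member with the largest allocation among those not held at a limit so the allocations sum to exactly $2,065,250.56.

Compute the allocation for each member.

Marchetti: $294,536.47; Andrade: $196,357.64; Petrov: $785,430.57; Chaudhri: $445,300.00; Nwosu: $343,625.88

Combined profit-interest units = 48.
Pro-rata shares before constraints: Marchetti 258,156.3200; Andrade 172,104.2133; Petrov 688,416.8533; Chaudhri 645,390.8000; Nwosu 301,182.3733.
Capped: Chaudhri ($445,300.00); residual $1,619,950.56 reallocated over remaining profit-interest units 33.
Redistributed shares: Marchetti 294,536.4655 → $294,536.47; Andrade 196,357.6436 → $196,357.64; Petrov 785,430.5745 → $785,430.57; Nwosu 343,625.8764 → $343,625.88.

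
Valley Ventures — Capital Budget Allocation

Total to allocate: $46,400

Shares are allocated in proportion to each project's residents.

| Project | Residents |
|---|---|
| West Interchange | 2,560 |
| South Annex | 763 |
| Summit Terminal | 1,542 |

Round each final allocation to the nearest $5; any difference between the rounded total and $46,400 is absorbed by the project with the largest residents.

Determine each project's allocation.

Residents total: 4,865.
Pro-rata amounts: West Interchange 2,560/4,865 × $46,400 = 24,416.03; South Annex 763/4,865 × $46,400 = 7,277.12; Summit Terminal 1,542/4,865 × $46,400 = 14,706.84.
Rounded to nearest $5: West Interchange $24,415; South Annex $7,275; Summit Terminal $14,705. Sum = $46,395.
Difference $46,400 − $46,395 = +$5 applied to largest residents (West Interchange): West Interchange becomes $24,420.

West Interchange: $24,420 | South Annex: $7,275 | Summit Terminal: $14,705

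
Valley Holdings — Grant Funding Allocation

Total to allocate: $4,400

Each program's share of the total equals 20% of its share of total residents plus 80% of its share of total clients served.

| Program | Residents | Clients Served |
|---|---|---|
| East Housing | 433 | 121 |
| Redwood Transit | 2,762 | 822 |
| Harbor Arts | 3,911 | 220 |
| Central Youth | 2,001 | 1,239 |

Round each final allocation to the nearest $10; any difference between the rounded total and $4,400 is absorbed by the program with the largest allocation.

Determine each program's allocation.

Residents total 9,107; clients served total 2,402.
Combined weights (20% residents + 80% clients served): East Housing 0.0498; Redwood Transit 0.3344; Harbor Arts 0.1592; Central Youth 0.4566.
Raw shares: East Housing 219.16; Redwood Transit 1,471.49; Harbor Arts 700.31; Central Youth 2,009.04.
At nearest $10: East Housing $220; Redwood Transit $1,470; Harbor Arts $700; Central Youth $2,010. Sum = $4,400.
No rounding difference to absorb.

East Housing: $220; Redwood Transit: $1,470; Harbor Arts: $700; Central Youth: $2,010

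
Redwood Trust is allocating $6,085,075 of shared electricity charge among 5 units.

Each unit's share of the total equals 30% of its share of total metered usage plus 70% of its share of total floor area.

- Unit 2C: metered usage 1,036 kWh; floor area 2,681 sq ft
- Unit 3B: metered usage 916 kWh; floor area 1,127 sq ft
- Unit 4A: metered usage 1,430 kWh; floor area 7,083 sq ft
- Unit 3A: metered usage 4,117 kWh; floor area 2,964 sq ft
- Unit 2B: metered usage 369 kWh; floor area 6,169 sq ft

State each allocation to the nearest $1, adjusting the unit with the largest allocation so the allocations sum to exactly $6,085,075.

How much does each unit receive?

Metered usage total 7,868; floor area total 20,024.
Blended shares (30% metered usage + 70% floor area): Unit 2C 0.1332; Unit 3B 0.0743; Unit 4A 0.3021; Unit 3A 0.2606; Unit 2B 0.2297.
Raw shares: Unit 2C 810,679.93; Unit 3B 452,267.15; Unit 4A 1,838,499.09; Unit 3A 1,585,729.73; Unit 2B 1,397,899.10.
Rounded to nearest $1: Unit 2C $810,680; Unit 3B $452,267; Unit 4A $1,838,499; Unit 3A $1,585,730; Unit 2B $1,397,899. Sum = $6,085,075.
Sum already equals the total — no adjustment.

Unit 2C: $810,680 | Unit 3B: $452,267 | Unit 4A: $1,838,499 | Unit 3A: $1,585,730 | Unit 2B: $1,397,899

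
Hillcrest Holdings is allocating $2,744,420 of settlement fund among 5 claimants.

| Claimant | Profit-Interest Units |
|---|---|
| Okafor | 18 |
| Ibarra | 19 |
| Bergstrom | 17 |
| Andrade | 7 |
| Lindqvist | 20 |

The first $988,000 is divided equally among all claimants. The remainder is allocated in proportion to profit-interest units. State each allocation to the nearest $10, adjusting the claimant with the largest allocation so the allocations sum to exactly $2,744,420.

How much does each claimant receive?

First tranche $988,000 split equally: $197,600 each.
Remainder $1,756,420 by profit-interest units (total 81): Okafor 390,315.56 → $390,320; Ibarra 411,999.75 → $412,000; Bergstrom 368,631.36 → $368,630; Andrade 151,789.38 → $151,790; Lindqvist 433,683.95 → $433,680.
Totals: Okafor $197,600 + $390,320 = $587,920; Ibarra $197,600 + $412,000 = $609,600; Bergstrom $197,600 + $368,630 = $566,230; Andrade $197,600 + $151,790 = $349,390; Lindqvist $197,600 + $433,680 = $631,280.

Okafor: $587,920; Ibarra: $609,600; Bergstrom: $566,230; Andrade: $349,390; Lindqvist: $631,280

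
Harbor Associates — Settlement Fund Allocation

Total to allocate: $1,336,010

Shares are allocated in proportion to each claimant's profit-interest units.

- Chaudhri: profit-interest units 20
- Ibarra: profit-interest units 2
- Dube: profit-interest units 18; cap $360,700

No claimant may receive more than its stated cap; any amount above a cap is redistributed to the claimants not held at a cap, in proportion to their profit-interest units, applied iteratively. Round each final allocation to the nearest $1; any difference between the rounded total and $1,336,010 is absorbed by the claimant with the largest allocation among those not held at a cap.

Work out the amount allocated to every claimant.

Sum of profit-interest units: 40.
Pro-rata shares before constraints: Chaudhri 668,005.00; Ibarra 66,800.50; Dube 601,204.50.
Capped: Dube ($360,700); balance $975,310 reallocated over remaining profit-interest units 22.
Remaining shares: Chaudhri 886,645.45 → $886,645; Ibarra 88,664.55 → $88,665.

Chaudhri: $886,645 · Ibarra: $88,665 · Dube: $360,700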